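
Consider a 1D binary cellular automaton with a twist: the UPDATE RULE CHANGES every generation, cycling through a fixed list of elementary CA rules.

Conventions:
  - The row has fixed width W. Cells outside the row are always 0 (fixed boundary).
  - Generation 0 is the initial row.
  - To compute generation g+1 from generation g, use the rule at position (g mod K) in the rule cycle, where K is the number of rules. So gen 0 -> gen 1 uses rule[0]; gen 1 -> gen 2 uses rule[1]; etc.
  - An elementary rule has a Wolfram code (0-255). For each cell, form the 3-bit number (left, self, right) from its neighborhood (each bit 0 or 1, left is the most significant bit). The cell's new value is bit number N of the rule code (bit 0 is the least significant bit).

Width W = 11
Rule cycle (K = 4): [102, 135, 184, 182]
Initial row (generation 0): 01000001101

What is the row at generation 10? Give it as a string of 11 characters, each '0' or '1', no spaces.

Answer: 01100101110

Derivation:
Gen 0: 01000001101
Gen 1 (rule 102): 11000010111
Gen 2 (rule 135): 00011110010
Gen 3 (rule 184): 00011101001
Gen 4 (rule 182): 00101011111
Gen 5 (rule 102): 01111100001
Gen 6 (rule 135): 10111001111
Gen 7 (rule 184): 01110101110
Gen 8 (rule 182): 10101110101
Gen 9 (rule 102): 11110011111
Gen 10 (rule 135): 01100101110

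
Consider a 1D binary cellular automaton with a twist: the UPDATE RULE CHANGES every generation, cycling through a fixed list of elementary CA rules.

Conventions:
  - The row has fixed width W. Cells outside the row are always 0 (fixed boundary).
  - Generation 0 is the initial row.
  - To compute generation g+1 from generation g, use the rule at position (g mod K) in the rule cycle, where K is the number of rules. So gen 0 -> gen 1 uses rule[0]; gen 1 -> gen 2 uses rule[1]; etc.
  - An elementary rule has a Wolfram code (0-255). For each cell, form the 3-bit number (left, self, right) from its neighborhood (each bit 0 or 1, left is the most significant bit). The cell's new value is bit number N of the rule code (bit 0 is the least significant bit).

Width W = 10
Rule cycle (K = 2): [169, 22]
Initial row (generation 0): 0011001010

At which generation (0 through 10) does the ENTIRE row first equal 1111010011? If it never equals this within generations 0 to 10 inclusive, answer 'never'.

Answer: 9

Derivation:
Gen 0: 0011001010
Gen 1 (rule 169): 1010000100
Gen 2 (rule 22): 1011001110
Gen 3 (rule 169): 0110001100
Gen 4 (rule 22): 1001010010
Gen 5 (rule 169): 0000100000
Gen 6 (rule 22): 0001110000
Gen 7 (rule 169): 1101100111
Gen 8 (rule 22): 0000011000
Gen 9 (rule 169): 1111010011
Gen 10 (rule 22): 0000011100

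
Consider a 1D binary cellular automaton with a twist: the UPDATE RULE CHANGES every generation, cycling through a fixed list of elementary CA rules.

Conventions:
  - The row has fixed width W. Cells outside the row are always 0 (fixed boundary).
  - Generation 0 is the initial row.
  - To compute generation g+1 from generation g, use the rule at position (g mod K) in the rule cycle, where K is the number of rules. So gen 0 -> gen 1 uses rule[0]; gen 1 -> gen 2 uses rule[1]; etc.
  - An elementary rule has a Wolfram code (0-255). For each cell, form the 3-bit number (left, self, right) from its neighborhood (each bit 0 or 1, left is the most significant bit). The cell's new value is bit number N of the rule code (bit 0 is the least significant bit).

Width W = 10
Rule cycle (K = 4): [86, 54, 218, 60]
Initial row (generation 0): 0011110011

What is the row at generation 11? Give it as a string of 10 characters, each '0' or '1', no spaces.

Answer: 1111100111

Derivation:
Gen 0: 0011110011
Gen 1 (rule 86): 0100011101
Gen 2 (rule 54): 1110100011
Gen 3 (rule 218): 1110010111
Gen 4 (rule 60): 1001011100
Gen 5 (rule 86): 1111000110
Gen 6 (rule 54): 0000101001
Gen 7 (rule 218): 0001000110
Gen 8 (rule 60): 0001100101
Gen 9 (rule 86): 0010111101
Gen 10 (rule 54): 0111000011
Gen 11 (rule 218): 1111100111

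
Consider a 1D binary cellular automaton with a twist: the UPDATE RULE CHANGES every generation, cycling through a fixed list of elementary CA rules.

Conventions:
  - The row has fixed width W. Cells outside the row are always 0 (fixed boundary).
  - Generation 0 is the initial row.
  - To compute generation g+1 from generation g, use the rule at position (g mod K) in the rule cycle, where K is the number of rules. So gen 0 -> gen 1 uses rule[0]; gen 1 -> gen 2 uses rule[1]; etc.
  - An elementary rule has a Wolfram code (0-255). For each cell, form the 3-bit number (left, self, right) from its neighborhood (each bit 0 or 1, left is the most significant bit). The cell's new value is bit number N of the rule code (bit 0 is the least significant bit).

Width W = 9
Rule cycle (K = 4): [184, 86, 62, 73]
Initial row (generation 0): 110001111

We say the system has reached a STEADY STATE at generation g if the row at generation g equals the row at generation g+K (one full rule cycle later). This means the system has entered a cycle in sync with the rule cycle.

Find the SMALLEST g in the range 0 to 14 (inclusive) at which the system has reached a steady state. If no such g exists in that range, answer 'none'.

Gen 0: 110001111
Gen 1 (rule 184): 101001110
Gen 2 (rule 86): 101110011
Gen 3 (rule 62): 111001110
Gen 4 (rule 73): 101001010
Gen 5 (rule 184): 010100101
Gen 6 (rule 86): 110111101
Gen 7 (rule 62): 101100011
Gen 8 (rule 73): 001101011
Gen 9 (rule 184): 001010110
Gen 10 (rule 86): 011010011
Gen 11 (rule 62): 110111110
Gen 12 (rule 73): 110100010
Gen 13 (rule 184): 101010001
Gen 14 (rule 86): 101011011
Gen 15 (rule 62): 111110110
Gen 16 (rule 73): 100010110
Gen 17 (rule 184): 010001101
Gen 18 (rule 86): 111010101

Answer: none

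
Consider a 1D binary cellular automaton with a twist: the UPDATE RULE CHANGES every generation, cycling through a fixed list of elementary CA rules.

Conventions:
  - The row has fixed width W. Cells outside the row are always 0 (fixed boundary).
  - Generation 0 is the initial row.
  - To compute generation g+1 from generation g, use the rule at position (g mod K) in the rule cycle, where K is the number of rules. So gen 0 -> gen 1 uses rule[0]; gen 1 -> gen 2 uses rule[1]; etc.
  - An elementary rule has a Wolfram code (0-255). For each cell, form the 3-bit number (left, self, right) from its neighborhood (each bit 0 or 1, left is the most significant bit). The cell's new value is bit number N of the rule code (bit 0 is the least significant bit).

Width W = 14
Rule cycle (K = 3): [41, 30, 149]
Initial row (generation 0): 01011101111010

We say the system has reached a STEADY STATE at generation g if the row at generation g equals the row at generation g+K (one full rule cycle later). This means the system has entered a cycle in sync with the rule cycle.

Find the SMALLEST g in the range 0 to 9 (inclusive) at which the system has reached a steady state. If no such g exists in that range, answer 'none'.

Gen 0: 01011101111010
Gen 1 (rule 41): 00110011000100
Gen 2 (rule 30): 01101110101110
Gen 3 (rule 149): 00000100100101
Gen 4 (rule 41): 11110000000010
Gen 5 (rule 30): 10001000000111
Gen 6 (rule 149): 11101111110010
Gen 7 (rule 41): 10011000000000
Gen 8 (rule 30): 11110100000000
Gen 9 (rule 149): 01100111111111
Gen 10 (rule 41): 01000100000000
Gen 11 (rule 30): 11101110000000
Gen 12 (rule 149): 01000101111111

Answer: none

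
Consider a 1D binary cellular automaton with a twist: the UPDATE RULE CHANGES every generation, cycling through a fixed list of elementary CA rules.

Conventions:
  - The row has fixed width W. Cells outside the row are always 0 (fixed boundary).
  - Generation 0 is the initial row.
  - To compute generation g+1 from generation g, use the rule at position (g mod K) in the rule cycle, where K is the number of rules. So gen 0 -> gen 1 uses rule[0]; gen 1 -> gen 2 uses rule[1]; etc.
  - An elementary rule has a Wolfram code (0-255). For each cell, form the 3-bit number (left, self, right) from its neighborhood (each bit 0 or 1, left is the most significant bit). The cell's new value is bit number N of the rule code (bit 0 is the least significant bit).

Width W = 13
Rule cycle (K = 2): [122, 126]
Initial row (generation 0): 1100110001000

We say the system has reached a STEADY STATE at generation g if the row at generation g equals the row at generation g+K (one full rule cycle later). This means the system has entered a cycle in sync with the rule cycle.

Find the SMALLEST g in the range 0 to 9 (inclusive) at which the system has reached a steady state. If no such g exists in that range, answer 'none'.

Gen 0: 1100110001000
Gen 1 (rule 122): 1111111010100
Gen 2 (rule 126): 1000001111110
Gen 3 (rule 122): 0100011000011
Gen 4 (rule 126): 1110111100111
Gen 5 (rule 122): 1011100111101
Gen 6 (rule 126): 1110111100111
Gen 7 (rule 122): 1011100111101
Gen 8 (rule 126): 1110111100111
Gen 9 (rule 122): 1011100111101
Gen 10 (rule 126): 1110111100111
Gen 11 (rule 122): 1011100111101

Answer: 4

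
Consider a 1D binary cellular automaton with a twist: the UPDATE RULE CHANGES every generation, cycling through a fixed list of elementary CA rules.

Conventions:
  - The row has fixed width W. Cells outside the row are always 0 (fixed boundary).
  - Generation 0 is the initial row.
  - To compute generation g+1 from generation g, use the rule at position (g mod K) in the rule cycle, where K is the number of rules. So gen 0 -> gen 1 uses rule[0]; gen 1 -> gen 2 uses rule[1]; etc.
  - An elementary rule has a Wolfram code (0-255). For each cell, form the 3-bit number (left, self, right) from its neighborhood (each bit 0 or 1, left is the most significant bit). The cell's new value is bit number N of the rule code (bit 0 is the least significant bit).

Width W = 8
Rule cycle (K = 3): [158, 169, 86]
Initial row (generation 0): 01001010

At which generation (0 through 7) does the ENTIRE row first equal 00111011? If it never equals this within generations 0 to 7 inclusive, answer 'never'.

Gen 0: 01001010
Gen 1 (rule 158): 11111011
Gen 2 (rule 169): 11110110
Gen 3 (rule 86): 00010011
Gen 4 (rule 158): 00111110
Gen 5 (rule 169): 10111100
Gen 6 (rule 86): 10000110
Gen 7 (rule 158): 11001101

Answer: never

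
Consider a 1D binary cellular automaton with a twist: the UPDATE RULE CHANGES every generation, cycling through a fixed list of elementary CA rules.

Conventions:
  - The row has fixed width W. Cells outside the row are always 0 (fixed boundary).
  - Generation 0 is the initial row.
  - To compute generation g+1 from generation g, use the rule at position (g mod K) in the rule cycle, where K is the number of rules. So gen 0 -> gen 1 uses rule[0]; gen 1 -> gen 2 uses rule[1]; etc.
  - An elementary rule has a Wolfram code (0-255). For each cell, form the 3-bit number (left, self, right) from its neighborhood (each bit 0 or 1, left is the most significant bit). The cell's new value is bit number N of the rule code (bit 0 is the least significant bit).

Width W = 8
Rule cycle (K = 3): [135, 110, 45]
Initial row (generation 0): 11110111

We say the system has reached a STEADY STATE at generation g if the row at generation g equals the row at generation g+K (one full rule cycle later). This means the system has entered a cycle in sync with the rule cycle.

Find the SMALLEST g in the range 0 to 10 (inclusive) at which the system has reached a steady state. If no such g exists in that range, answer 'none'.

Gen 0: 11110111
Gen 1 (rule 135): 01100010
Gen 2 (rule 110): 11100110
Gen 3 (rule 45): 10000100
Gen 4 (rule 135): 10111101
Gen 5 (rule 110): 11100111
Gen 6 (rule 45): 10000100
Gen 7 (rule 135): 10111101
Gen 8 (rule 110): 11100111
Gen 9 (rule 45): 10000100
Gen 10 (rule 135): 10111101
Gen 11 (rule 110): 11100111
Gen 12 (rule 45): 10000100
Gen 13 (rule 135): 10111101

Answer: 3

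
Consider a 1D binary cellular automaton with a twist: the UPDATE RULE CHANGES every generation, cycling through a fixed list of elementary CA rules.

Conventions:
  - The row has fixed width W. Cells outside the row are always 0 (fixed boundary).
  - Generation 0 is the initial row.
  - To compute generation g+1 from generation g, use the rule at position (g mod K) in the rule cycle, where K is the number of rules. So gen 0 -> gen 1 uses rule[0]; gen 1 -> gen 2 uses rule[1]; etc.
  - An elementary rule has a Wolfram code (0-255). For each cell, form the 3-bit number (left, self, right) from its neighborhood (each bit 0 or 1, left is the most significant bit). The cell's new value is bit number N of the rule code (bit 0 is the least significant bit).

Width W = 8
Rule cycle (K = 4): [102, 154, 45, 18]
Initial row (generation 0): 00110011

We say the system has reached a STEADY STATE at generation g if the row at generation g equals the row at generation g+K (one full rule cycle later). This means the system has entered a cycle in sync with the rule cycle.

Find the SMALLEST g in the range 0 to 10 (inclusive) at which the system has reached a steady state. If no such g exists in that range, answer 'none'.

Answer: 4

Derivation:
Gen 0: 00110011
Gen 1 (rule 102): 01010101
Gen 2 (rule 154): 10000000
Gen 3 (rule 45): 10111111
Gen 4 (rule 18): 00000000
Gen 5 (rule 102): 00000000
Gen 6 (rule 154): 00000000
Gen 7 (rule 45): 11111111
Gen 8 (rule 18): 00000000
Gen 9 (rule 102): 00000000
Gen 10 (rule 154): 00000000
Gen 11 (rule 45): 11111111
Gen 12 (rule 18): 00000000
Gen 13 (rule 102): 00000000
Gen 14 (rule 154): 00000000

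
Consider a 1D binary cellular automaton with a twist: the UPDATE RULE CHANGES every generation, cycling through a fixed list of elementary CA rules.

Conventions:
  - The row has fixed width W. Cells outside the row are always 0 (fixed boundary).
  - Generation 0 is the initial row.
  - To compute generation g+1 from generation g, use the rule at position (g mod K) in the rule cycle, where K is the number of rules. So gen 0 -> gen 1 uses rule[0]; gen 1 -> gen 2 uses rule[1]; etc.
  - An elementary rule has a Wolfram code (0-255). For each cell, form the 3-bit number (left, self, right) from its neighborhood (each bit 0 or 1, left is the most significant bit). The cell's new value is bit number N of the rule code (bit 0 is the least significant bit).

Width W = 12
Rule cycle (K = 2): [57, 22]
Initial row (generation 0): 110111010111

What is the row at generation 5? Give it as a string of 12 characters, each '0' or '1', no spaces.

Answer: 011010010100

Derivation:
Gen 0: 110111010111
Gen 1 (rule 57): 101100101100
Gen 2 (rule 22): 100011100010
Gen 3 (rule 57): 011010011001
Gen 4 (rule 22): 100011100111
Gen 5 (rule 57): 011010010100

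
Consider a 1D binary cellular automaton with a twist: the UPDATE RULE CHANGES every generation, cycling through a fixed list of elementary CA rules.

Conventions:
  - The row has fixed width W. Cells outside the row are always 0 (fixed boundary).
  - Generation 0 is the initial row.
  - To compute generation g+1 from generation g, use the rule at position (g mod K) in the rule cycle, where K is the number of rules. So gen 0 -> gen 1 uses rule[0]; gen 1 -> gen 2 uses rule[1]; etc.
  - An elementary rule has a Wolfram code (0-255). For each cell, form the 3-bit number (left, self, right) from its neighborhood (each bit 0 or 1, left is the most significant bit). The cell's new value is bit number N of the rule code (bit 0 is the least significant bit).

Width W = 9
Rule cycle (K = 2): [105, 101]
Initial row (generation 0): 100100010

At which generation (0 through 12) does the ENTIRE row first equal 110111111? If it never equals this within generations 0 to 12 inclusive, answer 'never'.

Gen 0: 100100010
Gen 1 (rule 105): 000001000
Gen 2 (rule 101): 111101011
Gen 3 (rule 105): 100110111
Gen 4 (rule 101): 100011001
Gen 5 (rule 105): 001011000
Gen 6 (rule 101): 101101011
Gen 7 (rule 105): 011110111
Gen 8 (rule 101): 000011001
Gen 9 (rule 105): 111011000
Gen 10 (rule 101): 001101011
Gen 11 (rule 105): 101110111
Gen 12 (rule 101): 110011001

Answer: never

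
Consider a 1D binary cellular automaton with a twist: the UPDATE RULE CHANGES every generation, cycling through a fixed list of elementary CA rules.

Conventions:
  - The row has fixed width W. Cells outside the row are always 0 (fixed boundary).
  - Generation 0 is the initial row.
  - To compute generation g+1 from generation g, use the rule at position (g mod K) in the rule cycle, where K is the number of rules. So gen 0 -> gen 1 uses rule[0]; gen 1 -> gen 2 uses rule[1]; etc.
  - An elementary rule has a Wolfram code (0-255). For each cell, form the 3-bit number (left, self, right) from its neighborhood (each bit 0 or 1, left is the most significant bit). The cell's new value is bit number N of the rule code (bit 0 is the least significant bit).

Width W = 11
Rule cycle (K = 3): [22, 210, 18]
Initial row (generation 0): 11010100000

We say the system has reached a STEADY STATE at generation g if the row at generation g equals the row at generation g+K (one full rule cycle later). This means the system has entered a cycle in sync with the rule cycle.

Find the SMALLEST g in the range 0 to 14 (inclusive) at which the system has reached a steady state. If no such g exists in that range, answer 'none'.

Gen 0: 11010100000
Gen 1 (rule 22): 00010110000
Gen 2 (rule 210): 00100011000
Gen 3 (rule 18): 01010100100
Gen 4 (rule 22): 11010111110
Gen 5 (rule 210): 01000011111
Gen 6 (rule 18): 10100100000
Gen 7 (rule 22): 10111110000
Gen 8 (rule 210): 00011111000
Gen 9 (rule 18): 00100000100
Gen 10 (rule 22): 01110001110
Gen 11 (rule 210): 10111010111
Gen 12 (rule 18): 00000000000
Gen 13 (rule 22): 00000000000
Gen 14 (rule 210): 00000000000
Gen 15 (rule 18): 00000000000
Gen 16 (rule 22): 00000000000
Gen 17 (rule 210): 00000000000

Answer: 12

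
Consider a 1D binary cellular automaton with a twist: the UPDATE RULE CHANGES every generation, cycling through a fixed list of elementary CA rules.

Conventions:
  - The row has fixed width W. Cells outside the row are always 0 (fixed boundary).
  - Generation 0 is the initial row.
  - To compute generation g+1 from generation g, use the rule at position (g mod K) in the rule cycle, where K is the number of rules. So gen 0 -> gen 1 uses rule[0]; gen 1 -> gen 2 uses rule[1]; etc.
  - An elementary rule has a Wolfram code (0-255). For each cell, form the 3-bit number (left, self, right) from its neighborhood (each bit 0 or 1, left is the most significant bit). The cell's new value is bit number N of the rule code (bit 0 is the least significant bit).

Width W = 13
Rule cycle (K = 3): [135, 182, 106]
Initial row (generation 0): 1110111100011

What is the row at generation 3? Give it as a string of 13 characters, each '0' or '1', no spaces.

Gen 0: 1110111100011
Gen 1 (rule 135): 0100011001100
Gen 2 (rule 182): 1110100110010
Gen 3 (rule 106): 1011001110100

Answer: 1011001110100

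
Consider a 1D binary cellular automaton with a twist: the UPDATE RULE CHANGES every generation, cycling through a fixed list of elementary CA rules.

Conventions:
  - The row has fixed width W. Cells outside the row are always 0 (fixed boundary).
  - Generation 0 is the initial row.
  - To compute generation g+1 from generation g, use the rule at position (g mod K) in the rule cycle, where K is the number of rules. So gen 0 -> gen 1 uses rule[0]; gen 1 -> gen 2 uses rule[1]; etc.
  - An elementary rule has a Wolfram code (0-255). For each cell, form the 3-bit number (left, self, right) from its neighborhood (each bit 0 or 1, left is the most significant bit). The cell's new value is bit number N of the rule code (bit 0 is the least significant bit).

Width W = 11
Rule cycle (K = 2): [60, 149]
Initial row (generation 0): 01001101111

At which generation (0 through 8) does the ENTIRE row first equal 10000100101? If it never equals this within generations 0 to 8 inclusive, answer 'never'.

Gen 0: 01001101111
Gen 1 (rule 60): 01101011000
Gen 2 (rule 149): 00001000111
Gen 3 (rule 60): 00001100100
Gen 4 (rule 149): 11100010111
Gen 5 (rule 60): 10010011100
Gen 6 (rule 149): 11011001011
Gen 7 (rule 60): 10110101110
Gen 8 (rule 149): 10000100101

Answer: 8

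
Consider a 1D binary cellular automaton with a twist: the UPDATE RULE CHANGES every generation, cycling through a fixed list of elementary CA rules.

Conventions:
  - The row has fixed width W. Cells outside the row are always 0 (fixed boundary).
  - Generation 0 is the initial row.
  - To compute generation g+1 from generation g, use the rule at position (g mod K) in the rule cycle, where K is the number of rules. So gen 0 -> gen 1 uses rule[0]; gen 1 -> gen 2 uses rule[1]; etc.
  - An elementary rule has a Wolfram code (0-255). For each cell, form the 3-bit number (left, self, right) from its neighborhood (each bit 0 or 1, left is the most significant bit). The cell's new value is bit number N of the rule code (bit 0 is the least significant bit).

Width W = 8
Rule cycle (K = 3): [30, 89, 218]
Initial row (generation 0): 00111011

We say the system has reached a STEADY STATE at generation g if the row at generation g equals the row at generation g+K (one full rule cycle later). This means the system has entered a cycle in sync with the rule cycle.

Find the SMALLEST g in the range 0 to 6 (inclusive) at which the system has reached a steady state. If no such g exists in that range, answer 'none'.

Answer: 3

Derivation:
Gen 0: 00111011
Gen 1 (rule 30): 01100010
Gen 2 (rule 89): 01111001
Gen 3 (rule 218): 11111110
Gen 4 (rule 30): 10000001
Gen 5 (rule 89): 01111100
Gen 6 (rule 218): 11111110
Gen 7 (rule 30): 10000001
Gen 8 (rule 89): 01111100
Gen 9 (rule 218): 11111110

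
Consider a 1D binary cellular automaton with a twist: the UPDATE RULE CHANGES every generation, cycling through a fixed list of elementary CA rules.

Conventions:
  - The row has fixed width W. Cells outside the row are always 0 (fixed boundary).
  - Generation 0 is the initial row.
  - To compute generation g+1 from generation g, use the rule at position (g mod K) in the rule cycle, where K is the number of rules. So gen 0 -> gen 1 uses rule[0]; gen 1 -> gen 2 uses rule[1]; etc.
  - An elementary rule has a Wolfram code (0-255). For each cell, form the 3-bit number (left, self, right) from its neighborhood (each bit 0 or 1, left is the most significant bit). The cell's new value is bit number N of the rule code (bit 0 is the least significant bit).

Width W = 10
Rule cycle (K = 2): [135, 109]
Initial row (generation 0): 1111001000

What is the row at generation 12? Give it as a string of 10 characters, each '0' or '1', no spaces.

Answer: 0100100111

Derivation:
Gen 0: 1111001000
Gen 1 (rule 135): 0110011011
Gen 2 (rule 109): 0110011111
Gen 3 (rule 135): 1000101110
Gen 4 (rule 109): 1010111010
Gen 5 (rule 135): 1010010010
Gen 6 (rule 109): 1110010010
Gen 7 (rule 135): 0100110110
Gen 8 (rule 109): 0100111110
Gen 9 (rule 135): 1101011100
Gen 10 (rule 109): 1111110101
Gen 11 (rule 135): 0111100101
Gen 12 (rule 109): 0100100111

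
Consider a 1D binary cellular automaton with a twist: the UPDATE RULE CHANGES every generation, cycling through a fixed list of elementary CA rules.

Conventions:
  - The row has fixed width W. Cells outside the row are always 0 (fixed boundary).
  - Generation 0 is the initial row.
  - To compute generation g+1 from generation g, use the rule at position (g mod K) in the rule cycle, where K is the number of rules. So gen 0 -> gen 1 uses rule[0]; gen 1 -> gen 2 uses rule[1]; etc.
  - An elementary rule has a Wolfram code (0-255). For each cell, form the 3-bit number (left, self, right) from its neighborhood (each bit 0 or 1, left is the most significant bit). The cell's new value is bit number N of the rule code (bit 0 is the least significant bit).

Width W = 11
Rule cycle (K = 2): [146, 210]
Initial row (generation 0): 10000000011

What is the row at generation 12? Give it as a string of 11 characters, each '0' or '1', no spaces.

Answer: 00000010100

Derivation:
Gen 0: 10000000011
Gen 1 (rule 146): 01000000100
Gen 2 (rule 210): 10100001010
Gen 3 (rule 146): 00010010001
Gen 4 (rule 210): 00101101010
Gen 5 (rule 146): 01000000001
Gen 6 (rule 210): 10100000010
Gen 7 (rule 146): 00010000101
Gen 8 (rule 210): 00101001000
Gen 9 (rule 146): 01000110100
Gen 10 (rule 210): 10101010010
Gen 11 (rule 146): 00000001101
Gen 12 (rule 210): 00000010100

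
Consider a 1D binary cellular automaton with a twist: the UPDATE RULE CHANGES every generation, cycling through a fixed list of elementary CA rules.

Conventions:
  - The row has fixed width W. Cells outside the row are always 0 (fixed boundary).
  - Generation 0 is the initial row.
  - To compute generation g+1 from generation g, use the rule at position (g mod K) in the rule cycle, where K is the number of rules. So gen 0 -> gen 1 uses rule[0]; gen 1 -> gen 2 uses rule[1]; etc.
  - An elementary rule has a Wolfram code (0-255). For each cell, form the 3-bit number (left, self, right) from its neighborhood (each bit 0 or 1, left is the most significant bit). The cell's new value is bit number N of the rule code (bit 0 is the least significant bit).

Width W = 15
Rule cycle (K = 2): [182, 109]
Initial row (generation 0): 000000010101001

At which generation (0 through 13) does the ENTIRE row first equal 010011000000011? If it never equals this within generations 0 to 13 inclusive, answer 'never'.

Gen 0: 000000010101001
Gen 1 (rule 182): 000000111111111
Gen 2 (rule 109): 111110100000001
Gen 3 (rule 182): 011101110000011
Gen 4 (rule 109): 010111010111011
Gen 5 (rule 182): 111010111010100
Gen 6 (rule 109): 101111101111101
Gen 7 (rule 182): 110111010111011
Gen 8 (rule 109): 111101111101111
Gen 9 (rule 182): 011010111010110
Gen 10 (rule 109): 011111101111110
Gen 11 (rule 182): 101111010111101
Gen 12 (rule 109): 111001111100111
Gen 13 (rule 182): 010110111011010

Answer: never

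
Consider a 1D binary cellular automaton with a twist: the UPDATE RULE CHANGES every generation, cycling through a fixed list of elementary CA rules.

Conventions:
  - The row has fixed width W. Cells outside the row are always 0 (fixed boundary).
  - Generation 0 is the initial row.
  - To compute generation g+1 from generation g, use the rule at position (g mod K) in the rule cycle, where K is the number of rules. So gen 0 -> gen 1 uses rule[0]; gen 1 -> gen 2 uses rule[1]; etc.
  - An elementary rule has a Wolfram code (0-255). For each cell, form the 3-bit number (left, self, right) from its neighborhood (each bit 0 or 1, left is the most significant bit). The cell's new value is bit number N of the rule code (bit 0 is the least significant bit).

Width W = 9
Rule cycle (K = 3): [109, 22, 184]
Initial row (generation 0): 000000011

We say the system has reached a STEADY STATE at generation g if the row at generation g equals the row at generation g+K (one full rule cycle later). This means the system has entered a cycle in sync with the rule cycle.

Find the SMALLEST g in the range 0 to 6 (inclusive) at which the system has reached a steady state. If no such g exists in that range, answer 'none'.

Answer: 2

Derivation:
Gen 0: 000000011
Gen 1 (rule 109): 111111011
Gen 2 (rule 22): 000000000
Gen 3 (rule 184): 000000000
Gen 4 (rule 109): 111111111
Gen 5 (rule 22): 000000000
Gen 6 (rule 184): 000000000
Gen 7 (rule 109): 111111111
Gen 8 (rule 22): 000000000
Gen 9 (rule 184): 000000000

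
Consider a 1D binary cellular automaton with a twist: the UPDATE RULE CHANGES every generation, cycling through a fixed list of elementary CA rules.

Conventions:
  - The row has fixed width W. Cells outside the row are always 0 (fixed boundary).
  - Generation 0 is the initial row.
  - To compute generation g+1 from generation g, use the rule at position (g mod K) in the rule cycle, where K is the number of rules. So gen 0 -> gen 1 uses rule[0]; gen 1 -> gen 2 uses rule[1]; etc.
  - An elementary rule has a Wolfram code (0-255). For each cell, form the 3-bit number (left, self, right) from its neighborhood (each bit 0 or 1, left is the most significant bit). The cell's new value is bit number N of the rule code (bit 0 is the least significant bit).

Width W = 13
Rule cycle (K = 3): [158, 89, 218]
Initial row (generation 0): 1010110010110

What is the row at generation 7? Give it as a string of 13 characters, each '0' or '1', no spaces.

Gen 0: 1010110010110
Gen 1 (rule 158): 1010101110101
Gen 2 (rule 89): 0000001010000
Gen 3 (rule 218): 0000010001000
Gen 4 (rule 158): 0000111011100
Gen 5 (rule 89): 1110101010111
Gen 6 (rule 218): 1110000000111
Gen 7 (rule 158): 1101000001110

Answer: 1101000001110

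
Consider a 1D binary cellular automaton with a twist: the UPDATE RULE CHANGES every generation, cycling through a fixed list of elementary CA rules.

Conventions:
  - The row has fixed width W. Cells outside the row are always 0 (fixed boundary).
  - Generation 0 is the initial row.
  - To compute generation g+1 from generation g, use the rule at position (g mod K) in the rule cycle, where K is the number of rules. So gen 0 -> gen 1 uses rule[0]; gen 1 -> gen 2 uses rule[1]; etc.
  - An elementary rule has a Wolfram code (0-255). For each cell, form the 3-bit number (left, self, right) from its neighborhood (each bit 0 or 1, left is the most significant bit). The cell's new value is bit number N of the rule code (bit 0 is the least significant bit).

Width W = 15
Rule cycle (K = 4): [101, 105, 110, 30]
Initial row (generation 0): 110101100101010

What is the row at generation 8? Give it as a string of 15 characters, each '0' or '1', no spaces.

Gen 0: 110101100101010
Gen 1 (rule 101): 011110100111110
Gen 2 (rule 105): 010011000100010
Gen 3 (rule 110): 110111001100110
Gen 4 (rule 30): 100100111011101
Gen 5 (rule 101): 100100001100111
Gen 6 (rule 105): 000001101100101
Gen 7 (rule 110): 000011111101111
Gen 8 (rule 30): 000110000001000

Answer: 000110000001000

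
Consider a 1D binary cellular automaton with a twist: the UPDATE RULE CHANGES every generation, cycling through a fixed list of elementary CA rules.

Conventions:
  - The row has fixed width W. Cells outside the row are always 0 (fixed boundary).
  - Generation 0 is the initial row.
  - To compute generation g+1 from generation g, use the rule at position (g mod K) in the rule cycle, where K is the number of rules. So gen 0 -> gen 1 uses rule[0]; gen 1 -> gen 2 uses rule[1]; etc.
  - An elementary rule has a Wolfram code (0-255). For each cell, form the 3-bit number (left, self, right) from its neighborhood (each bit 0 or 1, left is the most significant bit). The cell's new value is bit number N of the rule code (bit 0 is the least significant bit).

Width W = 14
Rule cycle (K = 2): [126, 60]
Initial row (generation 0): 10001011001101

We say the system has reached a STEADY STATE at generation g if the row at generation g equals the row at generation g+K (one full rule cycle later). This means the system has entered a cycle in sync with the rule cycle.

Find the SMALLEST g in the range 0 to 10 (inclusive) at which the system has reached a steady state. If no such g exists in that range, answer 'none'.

Answer: none

Derivation:
Gen 0: 10001011001101
Gen 1 (rule 126): 11011111111111
Gen 2 (rule 60): 10110000000000
Gen 3 (rule 126): 11111000000000
Gen 4 (rule 60): 10000100000000
Gen 5 (rule 126): 11001110000000
Gen 6 (rule 60): 10101001000000
Gen 7 (rule 126): 11111111100000
Gen 8 (rule 60): 10000000010000
Gen 9 (rule 126): 11000000111000
Gen 10 (rule 60): 10100000100100
Gen 11 (rule 126): 11110001111110
Gen 12 (rule 60): 10001001000001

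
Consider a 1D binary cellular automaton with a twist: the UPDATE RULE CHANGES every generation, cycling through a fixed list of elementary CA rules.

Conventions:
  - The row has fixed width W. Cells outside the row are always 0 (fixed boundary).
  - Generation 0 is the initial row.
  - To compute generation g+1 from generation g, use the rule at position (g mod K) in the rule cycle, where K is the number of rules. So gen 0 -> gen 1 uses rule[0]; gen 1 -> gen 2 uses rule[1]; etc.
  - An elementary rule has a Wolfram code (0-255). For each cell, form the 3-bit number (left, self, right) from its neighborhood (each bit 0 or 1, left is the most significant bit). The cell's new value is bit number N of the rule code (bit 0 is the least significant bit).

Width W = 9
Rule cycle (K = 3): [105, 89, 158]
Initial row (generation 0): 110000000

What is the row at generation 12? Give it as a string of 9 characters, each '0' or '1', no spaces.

Gen 0: 110000000
Gen 1 (rule 105): 110111111
Gen 2 (rule 89): 110100001
Gen 3 (rule 158): 100110011
Gen 4 (rule 105): 000110011
Gen 5 (rule 89): 110111011
Gen 6 (rule 158): 100110010
Gen 7 (rule 105): 000110000
Gen 8 (rule 89): 110111111
Gen 9 (rule 158): 100111110
Gen 10 (rule 105): 000100010
Gen 11 (rule 89): 110011001
Gen 12 (rule 158): 101110111

Answer: 101110111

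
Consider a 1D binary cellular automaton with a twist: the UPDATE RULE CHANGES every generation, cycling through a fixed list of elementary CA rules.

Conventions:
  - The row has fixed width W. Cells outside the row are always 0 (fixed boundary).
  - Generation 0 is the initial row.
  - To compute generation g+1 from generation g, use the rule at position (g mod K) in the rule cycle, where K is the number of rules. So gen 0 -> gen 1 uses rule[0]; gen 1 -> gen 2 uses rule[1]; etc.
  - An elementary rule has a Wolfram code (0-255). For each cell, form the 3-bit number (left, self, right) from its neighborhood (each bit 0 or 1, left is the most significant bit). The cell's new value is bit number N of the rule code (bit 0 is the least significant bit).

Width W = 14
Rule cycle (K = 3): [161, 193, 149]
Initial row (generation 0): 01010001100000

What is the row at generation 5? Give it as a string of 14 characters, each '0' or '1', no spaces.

Answer: 00111000011111

Derivation:
Gen 0: 01010001100000
Gen 1 (rule 161): 00100100001111
Gen 2 (rule 193): 10000001100111
Gen 3 (rule 149): 11111100010010
Gen 4 (rule 161): 01111001000000
Gen 5 (rule 193): 00111000011111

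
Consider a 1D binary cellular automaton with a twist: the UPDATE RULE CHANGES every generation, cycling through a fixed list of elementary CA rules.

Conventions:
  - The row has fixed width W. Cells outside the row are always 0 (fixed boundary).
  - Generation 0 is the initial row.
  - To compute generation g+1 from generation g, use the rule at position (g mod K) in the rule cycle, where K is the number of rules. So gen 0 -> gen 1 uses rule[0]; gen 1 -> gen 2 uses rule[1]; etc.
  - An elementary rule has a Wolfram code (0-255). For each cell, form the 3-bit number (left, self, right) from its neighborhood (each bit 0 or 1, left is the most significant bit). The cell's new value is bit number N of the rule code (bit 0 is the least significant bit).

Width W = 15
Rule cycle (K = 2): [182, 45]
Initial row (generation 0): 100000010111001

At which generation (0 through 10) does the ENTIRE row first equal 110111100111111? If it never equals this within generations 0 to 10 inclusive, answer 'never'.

Answer: 7

Derivation:
Gen 0: 100000010111001
Gen 1 (rule 182): 110000111010111
Gen 2 (rule 45): 100110100111100
Gen 3 (rule 182): 111001111011010
Gen 4 (rule 45): 100001000110110
Gen 5 (rule 182): 110011101001001
Gen 6 (rule 45): 100010011001001
Gen 7 (rule 182): 110111100111111
Gen 8 (rule 45): 101100000100000
Gen 9 (rule 182): 110010001110000
Gen 10 (rule 45): 100010101000111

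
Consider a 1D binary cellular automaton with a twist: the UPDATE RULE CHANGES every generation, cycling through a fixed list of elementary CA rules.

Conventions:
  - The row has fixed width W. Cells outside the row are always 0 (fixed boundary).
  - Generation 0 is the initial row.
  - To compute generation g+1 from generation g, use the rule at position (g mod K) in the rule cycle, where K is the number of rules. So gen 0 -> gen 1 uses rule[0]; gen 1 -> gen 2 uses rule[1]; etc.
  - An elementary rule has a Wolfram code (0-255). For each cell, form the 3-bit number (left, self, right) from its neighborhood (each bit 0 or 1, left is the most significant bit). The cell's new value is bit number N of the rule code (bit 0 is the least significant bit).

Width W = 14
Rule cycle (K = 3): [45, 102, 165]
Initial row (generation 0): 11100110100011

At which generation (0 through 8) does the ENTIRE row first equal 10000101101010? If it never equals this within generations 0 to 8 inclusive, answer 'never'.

Gen 0: 11100110100011
Gen 1 (rule 45): 10000101101010
Gen 2 (rule 102): 10001110111110
Gen 3 (rule 165): 10100101011100
Gen 4 (rule 45): 11100111110001
Gen 5 (rule 102): 00101000010011
Gen 6 (rule 165): 10111011010000
Gen 7 (rule 45): 11100110110111
Gen 8 (rule 102): 00101011011001

Answer: 1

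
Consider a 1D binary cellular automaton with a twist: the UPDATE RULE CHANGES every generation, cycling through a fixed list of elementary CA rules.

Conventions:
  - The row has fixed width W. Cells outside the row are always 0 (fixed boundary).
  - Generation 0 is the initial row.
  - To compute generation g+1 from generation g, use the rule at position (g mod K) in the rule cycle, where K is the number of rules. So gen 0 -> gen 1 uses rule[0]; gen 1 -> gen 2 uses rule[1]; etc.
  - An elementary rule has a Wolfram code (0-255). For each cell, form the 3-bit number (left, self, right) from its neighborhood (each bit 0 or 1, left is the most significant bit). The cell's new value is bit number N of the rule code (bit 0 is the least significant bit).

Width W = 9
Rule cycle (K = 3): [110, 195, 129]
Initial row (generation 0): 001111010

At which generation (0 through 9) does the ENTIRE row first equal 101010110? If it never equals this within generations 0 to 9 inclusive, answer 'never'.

Answer: 2

Derivation:
Gen 0: 001111010
Gen 1 (rule 110): 011001110
Gen 2 (rule 195): 101010110
Gen 3 (rule 129): 000000000
Gen 4 (rule 110): 000000000
Gen 5 (rule 195): 111111111
Gen 6 (rule 129): 011111110
Gen 7 (rule 110): 110000010
Gen 8 (rule 195): 010111100
Gen 9 (rule 129): 000011001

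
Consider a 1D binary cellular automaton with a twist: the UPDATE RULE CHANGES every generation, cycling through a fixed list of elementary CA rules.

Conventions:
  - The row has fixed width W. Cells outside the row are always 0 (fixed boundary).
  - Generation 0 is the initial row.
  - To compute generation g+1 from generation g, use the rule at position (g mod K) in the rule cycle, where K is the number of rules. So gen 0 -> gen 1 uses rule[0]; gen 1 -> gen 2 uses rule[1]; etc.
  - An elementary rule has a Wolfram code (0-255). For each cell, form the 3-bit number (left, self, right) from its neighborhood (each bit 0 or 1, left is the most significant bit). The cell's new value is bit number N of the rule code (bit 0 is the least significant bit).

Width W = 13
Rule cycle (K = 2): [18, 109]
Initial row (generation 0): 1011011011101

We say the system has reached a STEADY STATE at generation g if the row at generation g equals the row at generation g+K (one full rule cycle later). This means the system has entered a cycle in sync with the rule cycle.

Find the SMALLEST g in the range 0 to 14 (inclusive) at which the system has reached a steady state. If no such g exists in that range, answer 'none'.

Answer: 1

Derivation:
Gen 0: 1011011011101
Gen 1 (rule 18): 0000000000000
Gen 2 (rule 109): 1111111111111
Gen 3 (rule 18): 0000000000000
Gen 4 (rule 109): 1111111111111
Gen 5 (rule 18): 0000000000000
Gen 6 (rule 109): 1111111111111
Gen 7 (rule 18): 0000000000000
Gen 8 (rule 109): 1111111111111
Gen 9 (rule 18): 0000000000000
Gen 10 (rule 109): 1111111111111
Gen 11 (rule 18): 0000000000000
Gen 12 (rule 109): 1111111111111
Gen 13 (rule 18): 0000000000000
Gen 14 (rule 109): 1111111111111
Gen 15 (rule 18): 0000000000000
Gen 16 (rule 109): 1111111111111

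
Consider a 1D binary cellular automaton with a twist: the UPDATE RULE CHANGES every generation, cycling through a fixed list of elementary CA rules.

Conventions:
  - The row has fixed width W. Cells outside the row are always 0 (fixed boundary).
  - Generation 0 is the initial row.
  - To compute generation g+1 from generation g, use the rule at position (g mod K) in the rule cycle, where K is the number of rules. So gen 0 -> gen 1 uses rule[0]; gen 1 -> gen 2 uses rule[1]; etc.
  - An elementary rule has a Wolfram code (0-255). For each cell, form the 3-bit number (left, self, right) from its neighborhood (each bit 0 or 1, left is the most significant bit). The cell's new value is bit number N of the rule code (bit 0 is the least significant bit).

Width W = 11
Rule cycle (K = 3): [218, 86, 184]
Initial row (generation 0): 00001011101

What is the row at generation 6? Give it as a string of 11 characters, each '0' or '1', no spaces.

Answer: 01001010000

Derivation:
Gen 0: 00001011101
Gen 1 (rule 218): 00010011100
Gen 2 (rule 86): 00111100110
Gen 3 (rule 184): 00111010101
Gen 4 (rule 218): 01111000000
Gen 5 (rule 86): 10001100000
Gen 6 (rule 184): 01001010000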